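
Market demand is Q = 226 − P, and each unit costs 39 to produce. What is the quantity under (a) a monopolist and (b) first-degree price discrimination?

Inverting demand: P = 226 − Q.
A monopolist chooses Q where MR = MC. MR = 226 − 2Q; setting this equal to 39 gives Q = 93.5 and P = 132.5.
Under first-degree price discrimination the firm charges each unit its demand price and produces up to where P = MC, i.e. Q = 187. Consumer surplus is zero; producer surplus equals total surplus.

Monopoly: Q = 93.5; Perfect PD: Q = 187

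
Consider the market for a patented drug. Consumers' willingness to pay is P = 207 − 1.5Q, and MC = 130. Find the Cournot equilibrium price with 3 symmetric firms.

In a 3-firm Cournot equilibrium, symmetry and the first-order condition give q = (207 − 130)/(6) = 77/6. So Q = 38.5 and P = 149.25.

P = 149.25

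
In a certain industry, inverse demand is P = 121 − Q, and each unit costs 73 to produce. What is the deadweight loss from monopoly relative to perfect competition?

Competitive firms price at marginal cost: P = 73, giving Q = 48.
The monopolist equates marginal revenue to marginal cost: 121 − 2Q = 73, so Q = 24. From demand, P = 97.
DWL is the triangle between Q = 24 and Q = 48: ½·(48 − 24)·(97 − 73) = 288.

DWL = 288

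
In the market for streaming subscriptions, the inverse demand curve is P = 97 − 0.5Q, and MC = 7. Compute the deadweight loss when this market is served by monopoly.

DWL = 2025

Competitive firms price at marginal cost: P = 7, giving Q = 180.
Monopoly sets MR = MC: 97 − Q = 7 ⇒ Q = 90, P = 97 − 0.5·90 = 52.
DWL is the triangle between Q = 90 and Q = 180: ½·(180 − 90)·(52 − 7) = 2025.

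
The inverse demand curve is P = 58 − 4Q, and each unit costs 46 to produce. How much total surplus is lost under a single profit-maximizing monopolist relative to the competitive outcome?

Under competition P = MC = 46, so Q = (58 − 46)/4 = 3.
Monopoly sets MR = MC: 58 − 8Q = 46 ⇒ Q = 1.5, P = 58 − 4·1.5 = 52.
DWL is the triangle between Q = 1.5 and Q = 3: ½·(3 − 1.5)·(52 − 46) = 4.5.

DWL = 4.5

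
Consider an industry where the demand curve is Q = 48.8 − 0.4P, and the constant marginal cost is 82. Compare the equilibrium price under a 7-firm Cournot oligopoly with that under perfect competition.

Inverting demand: P = 122 − 2.5Q.
Cournot with 7 identical firms: the symmetric best-response condition is 122 − 20q = 82. Each firm produces q = 2, total output Q = 14, price P = 87.
Under competition P = MC = 82, so Q = (122 − 82)/2.5 = 16.

Cournot: P = 87; Competition: P = 82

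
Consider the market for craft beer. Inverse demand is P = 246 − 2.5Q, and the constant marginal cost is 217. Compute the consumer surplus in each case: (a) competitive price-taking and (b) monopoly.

Perfect competition: P = MC = 217, so 246 − 2.5Q = 217 and Q = 11.6.
CS = ½·(246 − 217)·11.6 = 168.2.
The monopolist equates marginal revenue to marginal cost: 246 − 5Q = 217, so Q = 5.8. From demand, P = 231.5.
CS = ½·(246 − 231.5)·5.8 = 42.05.

Competition: CS = 168.2; Monopoly: CS = 42.05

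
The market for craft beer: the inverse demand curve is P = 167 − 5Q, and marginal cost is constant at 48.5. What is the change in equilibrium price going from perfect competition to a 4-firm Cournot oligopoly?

Equilibrium price rises by 23.7

Competitive firms price at marginal cost: P = 48.5, giving Q = 23.7.
In a 4-firm Cournot equilibrium, symmetry and the first-order condition give q = (167 − 48.5)/(25) = 4.74. So Q = 18.96 and P = 72.2.
Change in equilibrium price: 72.2 − 48.5 = 23.7.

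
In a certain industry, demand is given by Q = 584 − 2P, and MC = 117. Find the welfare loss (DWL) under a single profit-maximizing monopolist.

DWL = 7656.25

Inverting demand: P = 292 − 0.5Q.
Perfect competition: P = MC = 117, so 292 − 0.5Q = 117 and Q = 350.
Monopoly sets MR = MC: 292 − Q = 117 ⇒ Q = 175, P = 292 − 0.5·175 = 204.5.
DWL is the triangle between Q = 175 and Q = 350: ½·(350 − 175)·(204.5 − 117) = 7656.25.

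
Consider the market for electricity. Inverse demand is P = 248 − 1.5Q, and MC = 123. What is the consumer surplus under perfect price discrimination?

CS = 0

Under first-degree price discrimination the firm charges each unit its demand price and produces up to where P = MC, i.e. Q = 250/3. Consumer surplus is zero; producer surplus equals total surplus.
CS = 0.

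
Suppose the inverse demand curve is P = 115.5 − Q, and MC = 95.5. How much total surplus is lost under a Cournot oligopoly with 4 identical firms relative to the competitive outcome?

Perfect competition: P = MC = 95.5, so 115.5 − Q = 95.5 and Q = 20.
Cournot with 4 identical firms: the symmetric best-response condition is 115.5 − 5q = 95.5. Each firm produces q = 4, total output Q = 16, price P = 99.5.
DWL is the triangle between Q = 16 and Q = 20: ½·(20 − 16)·(99.5 − 95.5) = 8.

DWL = 8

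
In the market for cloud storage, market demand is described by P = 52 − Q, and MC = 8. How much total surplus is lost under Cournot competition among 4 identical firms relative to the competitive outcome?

Perfect competition: P = MC = 8, so 52 − Q = 8 and Q = 44.
In a 4-firm Cournot equilibrium, symmetry and the first-order condition give q = (52 − 8)/(5) = 8.8. So Q = 35.2 and P = 16.8.
DWL is the triangle between Q = 35.2 and Q = 44: ½·(44 − 35.2)·(16.8 − 8) = 38.72.

DWL = 38.72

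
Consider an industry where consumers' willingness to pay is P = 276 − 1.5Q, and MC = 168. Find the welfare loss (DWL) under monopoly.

DWL = 972

Competitive firms price at marginal cost: P = 168, giving Q = 72.
The monopolist equates marginal revenue to marginal cost: 276 − 3Q = 168, so Q = 36. From demand, P = 222.
DWL is the triangle between Q = 36 and Q = 72: ½·(72 − 36)·(222 − 168) = 972.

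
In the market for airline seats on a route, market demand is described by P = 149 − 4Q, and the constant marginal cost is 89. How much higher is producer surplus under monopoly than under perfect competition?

Producer surplus rises by 225

Perfect competition: P = MC = 89, so 149 − 4Q = 89 and Q = 15.
PS = (89 − 89)·15 = 0.
A monopolist chooses Q where MR = MC. MR = 149 − 8Q; setting this equal to 89 gives Q = 7.5 and P = 119.
PS = (119 − 89)·7.5 = 225.
Change in producer surplus: 225 − 0 = 225.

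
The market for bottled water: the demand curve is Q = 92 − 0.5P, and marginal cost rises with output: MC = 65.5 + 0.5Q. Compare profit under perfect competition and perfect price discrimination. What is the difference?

π rises by 2246.76

Inverting demand: P = 184 − 2Q.
Competitive equilibrium sets price equal to marginal cost: 184 − 2Q = 65.5 + 0.5Q, so Q = 47.4 and P = 89.2.
Profit = 89.2·47.4 − (65.5·47.4 + ½·0.5·47.4²) = 561.69.
With perfect price discrimination, output is the efficient level Q = 47.4 (where demand meets MC), but every buyer pays their willingness to pay: CS = 0 and PS = total surplus.
PS equals the full surplus area, 2808.45. Profit = 2808.45 = 2808.45.
Change in profit: 2808.45 − 561.69 = 2246.76.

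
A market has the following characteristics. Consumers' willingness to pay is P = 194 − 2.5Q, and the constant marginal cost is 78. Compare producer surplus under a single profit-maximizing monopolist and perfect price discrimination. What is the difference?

The monopolist equates marginal revenue to marginal cost: 194 − 5Q = 78, so Q = 23.2. From demand, P = 136.
PS = (136 − 78)·23.2 = 1345.6.
With perfect price discrimination, output is the efficient level Q = 46.4 (where demand meets MC), but every buyer pays their willingness to pay: CS = 0 and PS = total surplus.
PS = ½·(194 − 78)·46.4 = 2691.2.
Change in producer surplus: 2691.2 − 1345.6 = 1345.6.

Producer surplus rises by 1345.6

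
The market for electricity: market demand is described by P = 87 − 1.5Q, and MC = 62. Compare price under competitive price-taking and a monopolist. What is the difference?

Perfect competition: P = MC = 62, so 87 − 1.5Q = 62 and Q = 50/3.
The monopolist equates marginal revenue to marginal cost: 87 − 3Q = 62, so Q = 25/3. From demand, P = 74.5.
Change in price: 74.5 − 62 = 12.5.

P rises by 12.5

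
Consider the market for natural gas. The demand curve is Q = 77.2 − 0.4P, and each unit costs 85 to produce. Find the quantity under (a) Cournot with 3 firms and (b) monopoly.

Cournot: Q = 32.4; Monopoly: Q = 21.6

Inverting demand: P = 193 − 2.5Q.
In a 3-firm Cournot equilibrium, symmetry and the first-order condition give q = (193 − 85)/(10) = 10.8. So Q = 32.4 and P = 112.
The monopolist equates marginal revenue to marginal cost: 193 − 5Q = 85, so Q = 21.6. From demand, P = 139.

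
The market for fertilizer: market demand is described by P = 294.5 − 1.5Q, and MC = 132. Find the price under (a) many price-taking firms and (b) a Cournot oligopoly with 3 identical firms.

Competition: P = 132; Cournot: P = 172.625

Under competition P = MC = 132, so Q = (294.5 − 132)/1.5 = 325/3.
In a 3-firm Cournot equilibrium, symmetry and the first-order condition give q = (294.5 − 132)/(6) = 325/12. So Q = 81.25 and P = 172.625.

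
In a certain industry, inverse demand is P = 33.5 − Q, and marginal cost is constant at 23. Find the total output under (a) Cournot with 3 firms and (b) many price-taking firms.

In a 3-firm Cournot equilibrium, symmetry and the first-order condition give q = (33.5 − 23)/(4) = 2.625. So Q = 7.875 and P = 25.625.
Under competition P = MC = 23, so Q = (33.5 − 23)/1 = 10.5.

Cournot: Q = 7.875; Competition: Q = 10.5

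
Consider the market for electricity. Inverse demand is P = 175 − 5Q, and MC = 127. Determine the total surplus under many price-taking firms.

Perfect competition: P = MC = 127, so 175 − 5Q = 127 and Q = 9.6.
CS = ½·(175 − 127)·9.6 = 230.4; PS = (127 − 127)·9.6 = 0; TS = 230.4.

TS = 230.4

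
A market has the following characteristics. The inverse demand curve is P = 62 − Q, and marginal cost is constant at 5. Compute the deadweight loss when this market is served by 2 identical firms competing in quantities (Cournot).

Competitive firms price at marginal cost: P = 5, giving Q = 57.
In a 2-firm Cournot equilibrium, symmetry and the first-order condition give q = (62 − 5)/(3) = 19. So Q = 38 and P = 24.
DWL is the triangle between Q = 38 and Q = 57: ½·(57 − 38)·(24 − 5) = 180.5.

DWL = 180.5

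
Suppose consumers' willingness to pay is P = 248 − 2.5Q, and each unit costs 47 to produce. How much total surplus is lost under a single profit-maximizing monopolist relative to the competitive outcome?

Perfect competition: P = MC = 47, so 248 − 2.5Q = 47 and Q = 80.4.
The monopolist equates marginal revenue to marginal cost: 248 − 5Q = 47, so Q = 40.2. From demand, P = 147.5.
DWL is the triangle between Q = 40.2 and Q = 80.4: ½·(80.4 − 40.2)·(147.5 − 47) = 2020.05.

DWL = 2020.05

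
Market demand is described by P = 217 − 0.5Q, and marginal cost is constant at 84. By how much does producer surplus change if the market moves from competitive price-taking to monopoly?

Competitive firms price at marginal cost: P = 84, giving Q = 266.
PS = (84 − 84)·266 = 0.
Monopoly sets MR = MC: 217 − Q = 84 ⇒ Q = 133, P = 217 − 0.5·133 = 150.5.
PS = (150.5 − 84)·133 = 8844.5.
Change in producer surplus: 8844.5 − 0 = 8844.5.

PS rises by 8844.5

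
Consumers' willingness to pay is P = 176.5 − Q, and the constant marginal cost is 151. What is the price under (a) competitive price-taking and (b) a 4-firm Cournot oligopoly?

Competitive firms price at marginal cost: P = 151, giving Q = 25.5.
With 4 symmetric Cournot firms, each firm's FOC gives 176.5 − 5q = 151, so q = 5.1, Q = 4·5.1 = 20.4, and P = 156.1.

Competition: P = 151; Cournot: P = 156.1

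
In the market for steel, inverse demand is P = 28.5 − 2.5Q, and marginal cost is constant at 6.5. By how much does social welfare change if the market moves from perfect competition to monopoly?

TS falls by 24.2

Under competition P = MC = 6.5, so Q = (28.5 − 6.5)/2.5 = 8.8.
CS = ½·(28.5 − 6.5)·8.8 = 96.8; PS = (6.5 − 6.5)·8.8 = 0; TS = 96.8.
A monopolist chooses Q where MR = MC. MR = 28.5 − 5Q; setting this equal to 6.5 gives Q = 4.4 and P = 17.5.
CS = ½·(28.5 − 17.5)·4.4 = 24.2; PS = (17.5 − 6.5)·4.4 = 48.4; TS = 72.6.
Change in social welfare: 72.6 − 96.8 = −24.2.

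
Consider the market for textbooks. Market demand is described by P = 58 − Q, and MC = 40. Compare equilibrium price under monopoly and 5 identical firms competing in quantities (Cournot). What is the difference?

Monopoly sets MR = MC: 58 − 2Q = 40 ⇒ Q = 9, P = 58 − 9 = 49.
With 5 symmetric Cournot firms, each firm's FOC gives 58 − 6q = 40, so q = 3, Q = 5·3 = 15, and P = 43.
Change in equilibrium price: 43 − 49 = −6.

P falls by 6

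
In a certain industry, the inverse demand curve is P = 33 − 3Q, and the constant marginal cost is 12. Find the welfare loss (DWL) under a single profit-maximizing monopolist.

DWL = 18.375

Under competition P = MC = 12, so Q = (33 − 12)/3 = 7.
Monopoly sets MR = MC: 33 − 6Q = 12 ⇒ Q = 3.5, P = 33 − 3·3.5 = 22.5.
DWL is the triangle between Q = 3.5 and Q = 7: ½·(7 − 3.5)·(22.5 − 12) = 18.375.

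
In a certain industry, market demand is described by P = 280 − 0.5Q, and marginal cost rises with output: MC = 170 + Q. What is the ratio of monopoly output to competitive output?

A monopolist chooses Q where MR = MC. MR = 280 − Q; setting this equal to 170 + Q gives Q = 55 and P = 252.5.
Under competition P = MC: 280 − 0.5Q = 170 + Q ⇒ Q = 220/3, P = 730/3.
Ratio Q_m/Q_c = 55/(220/3) = 0.75.

Q_m/Q_c = 0.75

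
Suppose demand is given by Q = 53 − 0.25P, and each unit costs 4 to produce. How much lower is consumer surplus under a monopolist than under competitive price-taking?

Inverting demand: P = 212 − 4Q.
Perfect competition: P = MC = 4, so 212 − 4Q = 4 and Q = 52.
CS = ½·(212 − 4)·52 = 5408.
A monopolist chooses Q where MR = MC. MR = 212 − 8Q; setting this equal to 4 gives Q = 26 and P = 108.
CS = ½·(212 − 108)·26 = 1352.
Change in consumer surplus: 1352 − 5408 = −4056.

CS falls by 4056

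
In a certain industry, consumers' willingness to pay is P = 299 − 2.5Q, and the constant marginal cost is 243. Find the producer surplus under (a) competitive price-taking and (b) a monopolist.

Competitive firms price at marginal cost: P = 243, giving Q = 22.4.
PS = (243 − 243)·22.4 = 0.
The monopolist equates marginal revenue to marginal cost: 299 − 5Q = 243, so Q = 11.2. From demand, P = 271.
PS = (271 − 243)·11.2 = 313.6.

Competition: PS = 0; Monopoly: PS = 313.6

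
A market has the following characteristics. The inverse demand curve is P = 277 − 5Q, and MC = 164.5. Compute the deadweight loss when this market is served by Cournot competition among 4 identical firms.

Perfect competition: P = MC = 164.5, so 277 − 5Q = 164.5 and Q = 22.5.
Cournot with 4 identical firms: the symmetric best-response condition is 277 − 25q = 164.5. Each firm produces q = 4.5, total output Q = 18, price P = 187.
DWL is the triangle between Q = 18 and Q = 22.5: ½·(22.5 − 18)·(187 − 164.5) = 50.625.

DWL = 50.625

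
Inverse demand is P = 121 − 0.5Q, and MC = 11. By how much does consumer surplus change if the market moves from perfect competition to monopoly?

Consumer surplus falls by 9075

Perfect competition: P = MC = 11, so 121 − 0.5Q = 11 and Q = 220.
CS = ½·(121 − 11)·220 = 12100.
A monopolist chooses Q where MR = MC. MR = 121 − Q; setting this equal to 11 gives Q = 110 and P = 66.
CS = ½·(121 − 66)·110 = 3025.
Change in consumer surplus: 3025 − 12100 = −9075.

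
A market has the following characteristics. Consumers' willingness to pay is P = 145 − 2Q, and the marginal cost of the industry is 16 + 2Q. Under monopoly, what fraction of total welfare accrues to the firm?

The monopolist equates marginal revenue to marginal cost: 145 − 4Q = 16 + 2Q, so Q = 21.5. From demand, P = 102.
CS = ½·(145 − 102)·21.5 = 462.25.
PS = P·Q − VC(Q) = 102·21.5 − (16·21.5 + ½·2·21.5²) = 1386.75.
Share captured = PS/TS = 1386.75/1849 = 0.75.

PS/TS = 0.75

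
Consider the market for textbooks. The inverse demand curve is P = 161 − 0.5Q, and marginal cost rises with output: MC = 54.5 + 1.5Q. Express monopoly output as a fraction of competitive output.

Q_m/Q_c = 0.8

Monopoly sets MR = MC: 161 − Q = 54.5 + 1.5Q ⇒ Q = 42.6, P = 161 − 0.5·42.6 = 139.7.
Competitive equilibrium sets price equal to marginal cost: 161 − 0.5Q = 54.5 + 1.5Q, so Q = 53.25 and P = 134.375.
Ratio Q_m/Q_c = 42.6/53.25 = 0.8.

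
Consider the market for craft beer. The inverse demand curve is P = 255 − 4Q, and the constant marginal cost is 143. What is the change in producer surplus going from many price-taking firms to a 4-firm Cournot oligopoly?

Under competition P = MC = 143, so Q = (255 − 143)/4 = 28.
PS = (143 − 143)·28 = 0.
With 4 symmetric Cournot firms, each firm's FOC gives 255 − 20q = 143, so q = 5.6, Q = 4·5.6 = 22.4, and P = 165.4.
PS = (165.4 − 143)·22.4 = 501.76.
Change in producer surplus: 501.76 − 0 = 501.76.

PS rises by 501.76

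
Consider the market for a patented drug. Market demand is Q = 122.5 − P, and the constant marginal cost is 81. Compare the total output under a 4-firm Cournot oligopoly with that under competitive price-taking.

Cournot: Q = 33.2; Competition: Q = 41.5

Inverting demand: P = 122.5 − Q.
Cournot with 4 identical firms: the symmetric best-response condition is 122.5 − 5q = 81. Each firm produces q = 8.3, total output Q = 33.2, price P = 89.3.
Competitive firms price at marginal cost: P = 81, giving Q = 41.5.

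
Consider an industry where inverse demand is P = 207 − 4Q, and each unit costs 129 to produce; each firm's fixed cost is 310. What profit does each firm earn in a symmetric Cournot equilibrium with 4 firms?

π_i = −249.16

Cournot with 4 identical firms: the symmetric best-response condition is 207 − 20q = 129. Each firm produces q = 3.9, total output Q = 15.6, price P = 144.6.
Each firm's profit = (144.6 − 129)·3.9 − 310 = −249.16.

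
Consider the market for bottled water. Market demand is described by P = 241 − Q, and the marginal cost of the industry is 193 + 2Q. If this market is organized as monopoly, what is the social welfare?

A monopolist chooses Q where MR = MC. MR = 241 − 2Q; setting this equal to 193 + 2Q gives Q = 12 and P = 229.
CS = ½·(241 − 229)·12 = 72; PS = (229·12 − 193·12 − ½·2·12²) = 288; TS = 360.

TS = 360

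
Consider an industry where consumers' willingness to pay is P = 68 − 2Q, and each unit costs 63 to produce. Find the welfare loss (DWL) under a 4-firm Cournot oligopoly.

Perfect competition: P = MC = 63, so 68 − 2Q = 63 and Q = 2.5.
With 4 symmetric Cournot firms, each firm's FOC gives 68 − 10q = 63, so q = 0.5, Q = 4·0.5 = 2, and P = 64.
DWL is the triangle between Q = 2 and Q = 2.5: ½·(2.5 − 2)·(64 − 63) = 0.25.

DWL = 0.25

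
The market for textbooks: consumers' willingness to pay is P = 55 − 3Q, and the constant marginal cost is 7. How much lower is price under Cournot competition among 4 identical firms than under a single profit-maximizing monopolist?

P falls by 14.4

Monopoly sets MR = MC: 55 − 6Q = 7 ⇒ Q = 8, P = 55 − 3·8 = 31.
With 4 symmetric Cournot firms, each firm's FOC gives 55 − 15q = 7, so q = 3.2, Q = 4·3.2 = 12.8, and P = 16.6.
Change in price: 16.6 − 31 = −14.4.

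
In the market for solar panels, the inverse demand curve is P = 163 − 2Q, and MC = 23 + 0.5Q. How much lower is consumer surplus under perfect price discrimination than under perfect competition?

Competitive equilibrium sets price equal to marginal cost: 163 − 2Q = 23 + 0.5Q, so Q = 56 and P = 51.
CS = ½·(163 − 51)·56 = 3136.
With perfect price discrimination, output is the efficient level Q = 56 (where demand meets MC), but every buyer pays their willingness to pay: CS = 0 and PS = total surplus.
CS = 0.
Change in consumer surplus: 0 − 3136 = −3136.

CS falls by 3136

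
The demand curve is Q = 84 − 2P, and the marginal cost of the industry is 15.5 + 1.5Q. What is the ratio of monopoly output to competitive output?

Q_m/Q_c = 0.8

Inverting demand: P = 42 − 0.5Q.
The monopolist equates marginal revenue to marginal cost: 42 − Q = 15.5 + 1.5Q, so Q = 10.6. From demand, P = 36.7.
Competitive equilibrium sets price equal to marginal cost: 42 − 0.5Q = 15.5 + 1.5Q, so Q = 13.25 and P = 35.375.
Ratio Q_m/Q_c = 10.6/13.25 = 0.8.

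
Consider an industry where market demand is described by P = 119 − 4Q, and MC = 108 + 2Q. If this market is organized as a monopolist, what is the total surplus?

The monopolist equates marginal revenue to marginal cost: 119 − 8Q = 108 + 2Q, so Q = 1.1. From demand, P = 114.6.
CS = ½·(119 − 114.6)·1.1 = 2.42; PS = (114.6·1.1 − 108·1.1 − ½·2·1.1²) = 6.05; TS = 8.47.

TS = 8.47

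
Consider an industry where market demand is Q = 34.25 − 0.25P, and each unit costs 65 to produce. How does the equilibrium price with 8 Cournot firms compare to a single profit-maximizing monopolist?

Cournot: P = 73; Monopoly: P = 101

Inverting demand: P = 137 − 4Q.
In a 8-firm Cournot equilibrium, symmetry and the first-order condition give q = (137 − 65)/(36) = 2. So Q = 16 and P = 73.
Monopoly sets MR = MC: 137 − 8Q = 65 ⇒ Q = 9, P = 137 − 4·9 = 101.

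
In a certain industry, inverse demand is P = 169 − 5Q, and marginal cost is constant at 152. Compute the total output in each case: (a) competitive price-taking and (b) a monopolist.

Competition: Q = 3.4; Monopoly: Q = 1.7

Under competition P = MC = 152, so Q = (169 − 152)/5 = 3.4.
The monopolist equates marginal revenue to marginal cost: 169 − 10Q = 152, so Q = 1.7. From demand, P = 160.5.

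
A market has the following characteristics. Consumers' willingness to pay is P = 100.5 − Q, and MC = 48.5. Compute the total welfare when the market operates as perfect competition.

TS = 1352

Under competition P = MC = 48.5, so Q = (100.5 − 48.5)/1 = 52.
CS = ½·(100.5 − 48.5)·52 = 1352; PS = (48.5 − 48.5)·52 = 0; TS = 1352.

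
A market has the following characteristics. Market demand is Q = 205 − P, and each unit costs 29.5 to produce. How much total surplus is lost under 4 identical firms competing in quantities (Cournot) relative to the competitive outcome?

Inverting demand: P = 205 − Q.
Under competition P = MC = 29.5, so Q = (205 − 29.5)/1 = 175.5.
With 4 symmetric Cournot firms, each firm's FOC gives 205 − 5q = 29.5, so q = 35.1, Q = 4·35.1 = 140.4, and P = 64.6.
DWL is the triangle between Q = 140.4 and Q = 175.5: ½·(175.5 − 140.4)·(64.6 − 29.5) = 616.005.

DWL = 616.005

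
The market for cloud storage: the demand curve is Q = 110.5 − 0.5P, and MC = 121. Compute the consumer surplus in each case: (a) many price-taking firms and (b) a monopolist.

Competition: CS = 2500; Monopoly: CS = 625

Inverting demand: P = 221 − 2Q.
Perfect competition: P = MC = 121, so 221 − 2Q = 121 and Q = 50.
CS = ½·(221 − 121)·50 = 2500.
The monopolist equates marginal revenue to marginal cost: 221 − 4Q = 121, so Q = 25. From demand, P = 171.
CS = ½·(221 − 171)·25 = 625.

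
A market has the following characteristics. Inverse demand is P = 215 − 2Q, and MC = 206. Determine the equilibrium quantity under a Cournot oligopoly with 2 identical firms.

Q = 3

With 2 symmetric Cournot firms, each firm's FOC gives 215 − 6q = 206, so q = 1.5, Q = 2·1.5 = 3, and P = 209.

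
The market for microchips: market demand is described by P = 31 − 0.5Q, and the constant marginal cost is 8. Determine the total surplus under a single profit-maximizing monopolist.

A monopolist chooses Q where MR = MC. MR = 31 − Q; setting this equal to 8 gives Q = 23 and P = 19.5.
CS = ½·(31 − 19.5)·23 = 132.25; PS = (19.5 − 8)·23 = 264.5; TS = 396.75.

TS = 396.75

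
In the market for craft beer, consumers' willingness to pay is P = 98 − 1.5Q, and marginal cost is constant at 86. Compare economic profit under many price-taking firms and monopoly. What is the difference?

Competitive firms price at marginal cost: P = 86, giving Q = 8.
Profit = (86 − 86)·8 = 0.
Monopoly sets MR = MC: 98 − 3Q = 86 ⇒ Q = 4, P = 98 − 1.5·4 = 92.
Profit = (92 − 86)·4 = 24.
Change in economic profit: 24 − 0 = 24.

Economic profit rises by 24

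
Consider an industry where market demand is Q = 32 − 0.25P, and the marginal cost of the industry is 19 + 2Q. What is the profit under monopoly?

Inverting demand: P = 128 − 4Q.
The monopolist equates marginal revenue to marginal cost: 128 − 8Q = 19 + 2Q, so Q = 10.9. From demand, P = 84.4.
Profit = 84.4·10.9 − (19·10.9 + ½·2·10.9²) = 594.05.

Profit = 594.05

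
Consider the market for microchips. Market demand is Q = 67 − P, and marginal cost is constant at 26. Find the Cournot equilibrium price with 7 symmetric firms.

Inverting demand: P = 67 − Q.
Cournot with 7 identical firms: the symmetric best-response condition is 67 − 8q = 26. Each firm produces q = 5.125, total output Q = 35.875, price P = 31.125.

P = 31.125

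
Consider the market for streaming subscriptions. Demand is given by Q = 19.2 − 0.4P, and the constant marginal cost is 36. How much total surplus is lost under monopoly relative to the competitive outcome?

DWL = 7.2

Inverting demand: P = 48 − 2.5Q.
Competitive firms price at marginal cost: P = 36, giving Q = 4.8.
Monopoly sets MR = MC: 48 − 5Q = 36 ⇒ Q = 2.4, P = 48 − 2.5·2.4 = 42.
DWL is the triangle between Q = 2.4 and Q = 4.8: ½·(4.8 − 2.4)·(42 − 36) = 7.2.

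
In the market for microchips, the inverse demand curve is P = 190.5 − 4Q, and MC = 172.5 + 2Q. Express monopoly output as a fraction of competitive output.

Q_m/Q_c = 0.6

The monopolist equates marginal revenue to marginal cost: 190.5 − 8Q = 172.5 + 2Q, so Q = 1.8. From demand, P = 183.3.
Under competition P = MC: 190.5 − 4Q = 172.5 + 2Q ⇒ Q = 3, P = 178.5.
Ratio Q_m/Q_c = 1.8/3 = 0.6.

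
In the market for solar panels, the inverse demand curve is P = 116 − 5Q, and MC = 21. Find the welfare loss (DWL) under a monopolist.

Perfect competition: P = MC = 21, so 116 − 5Q = 21 and Q = 19.
The monopolist equates marginal revenue to marginal cost: 116 − 10Q = 21, so Q = 9.5. From demand, P = 68.5.
DWL is the triangle between Q = 9.5 and Q = 19: ½·(19 − 9.5)·(68.5 − 21) = 225.625.

DWL = 225.625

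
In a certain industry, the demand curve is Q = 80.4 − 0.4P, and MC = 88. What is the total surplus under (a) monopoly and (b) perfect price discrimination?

Inverting demand: P = 201 − 2.5Q.
Monopoly sets MR = MC: 201 − 5Q = 88 ⇒ Q = 22.6, P = 201 − 2.5·22.6 = 144.5.
CS = ½·(201 − 144.5)·22.6 = 638.45; PS = (144.5 − 88)·22.6 = 1276.9; TS = 1915.35.
With perfect price discrimination, output is the efficient level Q = 45.2 (where demand meets MC), but every buyer pays their willingness to pay: CS = 0 and PS = total surplus.
TS = 2553.8 (equal to competitive TS).

Monopoly: TS = 1915.35; Perfect PD: TS = 2553.8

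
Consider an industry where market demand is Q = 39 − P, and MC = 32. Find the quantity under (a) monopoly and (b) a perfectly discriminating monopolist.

Inverting demand: P = 39 − Q.
The monopolist equates marginal revenue to marginal cost: 39 − 2Q = 32, so Q = 3.5. From demand, P = 35.5.
Under first-degree price discrimination the firm charges each unit its demand price and produces up to where P = MC, i.e. Q = 7. Consumer surplus is zero; producer surplus equals total surplus.

Monopoly: Q = 3.5; Perfect PD: Q = 7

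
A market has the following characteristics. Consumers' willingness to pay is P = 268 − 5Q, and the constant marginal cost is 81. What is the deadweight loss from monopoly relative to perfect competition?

Under competition P = MC = 81, so Q = (268 − 81)/5 = 37.4.
A monopolist chooses Q where MR = MC. MR = 268 − 10Q; setting this equal to 81 gives Q = 18.7 and P = 174.5.
DWL is the triangle between Q = 18.7 and Q = 37.4: ½·(37.4 − 18.7)·(174.5 − 81) = 874.225.

DWL = 874.225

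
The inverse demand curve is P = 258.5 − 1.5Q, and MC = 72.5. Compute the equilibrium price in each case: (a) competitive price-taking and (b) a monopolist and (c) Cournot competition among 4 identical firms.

Under competition P = MC = 72.5, so Q = (258.5 − 72.5)/1.5 = 124.
The monopolist equates marginal revenue to marginal cost: 258.5 − 3Q = 72.5, so Q = 62. From demand, P = 165.5.
With 4 symmetric Cournot firms, each firm's FOC gives 258.5 − 7.5q = 72.5, so q = 24.8, Q = 4·24.8 = 99.2, and P = 109.7.

Competition: P = 72.5; Monopoly: P = 165.5; Cournot: P = 109.7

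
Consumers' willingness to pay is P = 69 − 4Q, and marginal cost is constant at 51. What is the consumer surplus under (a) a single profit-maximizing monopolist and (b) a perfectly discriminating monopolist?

Monopoly sets MR = MC: 69 − 8Q = 51 ⇒ Q = 2.25, P = 69 − 4·2.25 = 60.
CS = ½·(69 − 60)·2.25 = 10.125.
A perfectly discriminating monopolist sells every unit with P(Q) ≥ MC(Q), so output equals the competitive quantity Q = 4.5. Each buyer pays their reservation price, so CS = 0 and the firm captures all surplus.
CS = 0.

Monopoly: CS = 10.125; Perfect PD: CS = 0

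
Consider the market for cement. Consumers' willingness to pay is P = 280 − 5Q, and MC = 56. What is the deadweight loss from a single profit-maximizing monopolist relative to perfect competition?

DWL = 1254.4

Competitive firms price at marginal cost: P = 56, giving Q = 44.8.
The monopolist equates marginal revenue to marginal cost: 280 − 10Q = 56, so Q = 22.4. From demand, P = 168.
DWL is the triangle between Q = 22.4 and Q = 44.8: ½·(44.8 − 22.4)·(168 − 56) = 1254.4.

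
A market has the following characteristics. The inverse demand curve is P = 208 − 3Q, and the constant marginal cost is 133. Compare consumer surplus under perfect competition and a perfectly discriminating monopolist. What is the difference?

Competitive firms price at marginal cost: P = 133, giving Q = 25.
CS = ½·(208 − 133)·25 = 937.5.
With perfect price discrimination, output is the efficient level Q = 25 (where demand meets MC), but every buyer pays their willingness to pay: CS = 0 and PS = total surplus.
CS = 0.
Change in consumer surplus: 0 − 937.5 = −937.5.

Consumer surplus falls by 937.5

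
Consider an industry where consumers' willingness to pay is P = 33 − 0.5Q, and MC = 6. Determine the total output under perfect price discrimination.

With perfect price discrimination, output is the efficient level Q = 54 (where demand meets MC), but every buyer pays their willingness to pay: CS = 0 and PS = total surplus.

Q = 54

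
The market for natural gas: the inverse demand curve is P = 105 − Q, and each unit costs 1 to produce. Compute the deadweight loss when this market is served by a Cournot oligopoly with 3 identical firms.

DWL = 338

Perfect competition: P = MC = 1, so 105 − Q = 1 and Q = 104.
In a 3-firm Cournot equilibrium, symmetry and the first-order condition give q = (105 − 1)/(4) = 26. So Q = 78 and P = 27.
DWL is the triangle between Q = 78 and Q = 104: ½·(104 − 78)·(27 − 1) = 338.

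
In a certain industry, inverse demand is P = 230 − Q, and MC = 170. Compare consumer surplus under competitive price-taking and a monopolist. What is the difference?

Consumer surplus falls by 1350

Perfect competition: P = MC = 170, so 230 − Q = 170 and Q = 60.
CS = ½·(230 − 170)·60 = 1800.
Monopoly sets MR = MC: 230 − 2Q = 170 ⇒ Q = 30, P = 230 − 30 = 200.
CS = ½·(230 − 200)·30 = 450.
Change in consumer surplus: 450 − 1800 = −1350.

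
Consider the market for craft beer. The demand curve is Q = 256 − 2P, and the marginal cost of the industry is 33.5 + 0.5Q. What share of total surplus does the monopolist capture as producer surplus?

PS/TS = 0.75

Inverting demand: P = 128 − 0.5Q.
Monopoly sets MR = MC: 128 − Q = 33.5 + 0.5Q ⇒ Q = 63, P = 128 − 0.5·63 = 96.5.
CS = ½·(128 − 96.5)·63 = 992.25.
PS = P·Q − VC(Q) = 96.5·63 − (33.5·63 + ½·0.5·63²) = 2976.75.
Share captured = PS/TS = 2976.75/3969 = 0.75.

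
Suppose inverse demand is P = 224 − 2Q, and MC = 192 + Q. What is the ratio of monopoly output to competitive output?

Monopoly sets MR = MC: 224 − 4Q = 192 + Q ⇒ Q = 6.4, P = 224 − 2·6.4 = 211.2.
Under competition P = MC: 224 − 2Q = 192 + Q ⇒ Q = 32/3, P = 608/3.
Ratio Q_m/Q_c = 6.4/(32/3) = 0.6.

Q_m/Q_c = 0.6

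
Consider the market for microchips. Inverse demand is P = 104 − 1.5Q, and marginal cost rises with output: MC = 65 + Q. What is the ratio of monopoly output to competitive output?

Q_m/Q_c = 0.625

The monopolist equates marginal revenue to marginal cost: 104 − 3Q = 65 + Q, so Q = 9.75. From demand, P = 89.375.
Under competition P = MC: 104 − 1.5Q = 65 + Q ⇒ Q = 15.6, P = 80.6.
Ratio Q_m/Q_c = 9.75/15.6 = 0.625.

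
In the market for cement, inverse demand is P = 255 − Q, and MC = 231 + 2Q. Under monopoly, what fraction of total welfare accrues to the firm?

The monopolist equates marginal revenue to marginal cost: 255 − 2Q = 231 + 2Q, so Q = 6. From demand, P = 249.
CS = ½·(255 − 249)·6 = 18.
PS = P·Q − VC(Q) = 249·6 − (231·6 + ½·2·6²) = 72.
Share captured = PS/TS = 72/90 = 0.8.

PS/TS = 0.8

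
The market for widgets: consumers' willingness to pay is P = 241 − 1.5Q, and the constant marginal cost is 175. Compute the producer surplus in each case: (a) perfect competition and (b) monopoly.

Competition: PS = 0; Monopoly: PS = 726

Under competition P = MC = 175, so Q = (241 − 175)/1.5 = 44.
PS = (175 − 175)·44 = 0.
The monopolist equates marginal revenue to marginal cost: 241 − 3Q = 175, so Q = 22. From demand, P = 208.
PS = (208 − 175)·22 = 726.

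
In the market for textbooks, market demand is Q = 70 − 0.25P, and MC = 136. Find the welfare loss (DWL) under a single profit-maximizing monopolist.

DWL = 648

Inverting demand: P = 280 − 4Q.
Under competition P = MC = 136, so Q = (280 − 136)/4 = 36.
A monopolist chooses Q where MR = MC. MR = 280 − 8Q; setting this equal to 136 gives Q = 18 and P = 208.
DWL is the triangle between Q = 18 and Q = 36: ½·(36 − 18)·(208 − 136) = 648.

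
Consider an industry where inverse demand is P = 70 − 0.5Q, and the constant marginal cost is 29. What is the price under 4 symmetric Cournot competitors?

P = 37.2

In a 4-firm Cournot equilibrium, symmetry and the first-order condition give q = (70 − 29)/(2.5) = 16.4. So Q = 65.6 and P = 37.2.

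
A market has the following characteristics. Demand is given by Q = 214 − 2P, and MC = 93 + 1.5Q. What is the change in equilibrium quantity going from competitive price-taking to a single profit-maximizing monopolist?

Inverting demand: P = 107 − 0.5Q.
Under competition P = MC: 107 − 0.5Q = 93 + 1.5Q ⇒ Q = 7, P = 103.5.
The monopolist equates marginal revenue to marginal cost: 107 − Q = 93 + 1.5Q, so Q = 5.6. From demand, P = 104.2.
Change in equilibrium quantity: 5.6 − 7 = −1.4.

Q falls by 1.4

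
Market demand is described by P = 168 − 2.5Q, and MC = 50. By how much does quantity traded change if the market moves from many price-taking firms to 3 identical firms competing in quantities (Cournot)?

Q falls by 11.8

Perfect competition: P = MC = 50, so 168 − 2.5Q = 50 and Q = 47.2.
With 3 symmetric Cournot firms, each firm's FOC gives 168 − 10q = 50, so q = 11.8, Q = 3·11.8 = 35.4, and P = 79.5.
Change in quantity traded: 35.4 − 47.2 = −11.8.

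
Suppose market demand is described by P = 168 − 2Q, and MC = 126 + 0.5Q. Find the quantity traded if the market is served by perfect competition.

Competitive equilibrium sets price equal to marginal cost: 168 − 2Q = 126 + 0.5Q, so Q = 16.8 and P = 134.4.

Q = 16.8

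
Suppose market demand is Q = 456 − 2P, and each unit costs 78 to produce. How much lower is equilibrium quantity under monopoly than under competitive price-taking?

Inverting demand: P = 228 − 0.5Q.
Under competition P = MC = 78, so Q = (228 − 78)/0.5 = 300.
A monopolist chooses Q where MR = MC. MR = 228 − Q; setting this equal to 78 gives Q = 150 and P = 153.
Change in equilibrium quantity: 150 − 300 = −150.

Equilibrium quantity falls by 150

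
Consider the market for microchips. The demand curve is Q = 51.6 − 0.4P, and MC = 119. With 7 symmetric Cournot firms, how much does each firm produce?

Inverting demand: P = 129 − 2.5Q.
Cournot with 7 identical firms: the symmetric best-response condition is 129 − 20q = 119. Each firm produces q = 0.5, total output Q = 3.5, price P = 120.25.

q_i = 0.5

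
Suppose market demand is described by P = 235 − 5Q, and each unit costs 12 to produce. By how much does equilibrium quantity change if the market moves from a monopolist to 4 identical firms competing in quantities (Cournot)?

Monopoly sets MR = MC: 235 − 10Q = 12 ⇒ Q = 22.3, P = 235 − 5·22.3 = 123.5.
In a 4-firm Cournot equilibrium, symmetry and the first-order condition give q = (235 − 12)/(25) = 8.92. So Q = 35.68 and P = 56.6.
Change in equilibrium quantity: 35.68 − 22.3 = 13.38.

Q rises by 13.38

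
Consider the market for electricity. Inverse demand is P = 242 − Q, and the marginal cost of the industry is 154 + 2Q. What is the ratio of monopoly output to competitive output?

Q_m/Q_c = 0.75

The monopolist equates marginal revenue to marginal cost: 242 − 2Q = 154 + 2Q, so Q = 22. From demand, P = 220.
Competitive equilibrium sets price equal to marginal cost: 242 − Q = 154 + 2Q, so Q = 88/3 and P = 638/3.
Ratio Q_m/Q_c = 22/(88/3) = 0.75.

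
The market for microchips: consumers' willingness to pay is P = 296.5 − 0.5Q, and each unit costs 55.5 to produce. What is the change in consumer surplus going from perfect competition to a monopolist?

Perfect competition: P = MC = 55.5, so 296.5 − 0.5Q = 55.5 and Q = 482.
CS = ½·(296.5 − 55.5)·482 = 58081.
Monopoly sets MR = MC: 296.5 − Q = 55.5 ⇒ Q = 241, P = 296.5 − 0.5·241 = 176.
CS = ½·(296.5 − 176)·241 = 14520.25.
Change in consumer surplus: 14520.25 − 58081 = −43560.75.

Consumer surplus falls by 43560.75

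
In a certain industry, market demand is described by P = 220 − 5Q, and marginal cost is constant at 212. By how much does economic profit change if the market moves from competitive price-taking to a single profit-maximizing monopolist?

π rises by 3.2

Under competition P = MC = 212, so Q = (220 − 212)/5 = 1.6.
Profit = (212 − 212)·1.6 = 0.
Monopoly sets MR = MC: 220 − 10Q = 212 ⇒ Q = 0.8, P = 220 − 5·0.8 = 216.
Profit = (216 − 212)·0.8 = 3.2.
Change in economic profit: 3.2 − 0 = 3.2.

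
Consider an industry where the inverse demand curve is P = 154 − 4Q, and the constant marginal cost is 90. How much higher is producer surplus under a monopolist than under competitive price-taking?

PS rises by 256

Perfect competition: P = MC = 90, so 154 − 4Q = 90 and Q = 16.
PS = (90 − 90)·16 = 0.
Monopoly sets MR = MC: 154 − 8Q = 90 ⇒ Q = 8, P = 154 − 4·8 = 122.
PS = (122 − 90)·8 = 256.
Change in producer surplus: 256 − 0 = 256.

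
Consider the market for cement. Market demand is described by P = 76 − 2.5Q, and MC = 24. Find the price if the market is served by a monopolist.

P = 50

Monopoly sets MR = MC: 76 − 5Q = 24 ⇒ Q = 10.4, P = 76 − 2.5·10.4 = 50.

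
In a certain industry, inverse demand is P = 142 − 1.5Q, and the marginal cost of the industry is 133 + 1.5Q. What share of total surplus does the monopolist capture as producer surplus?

PS/TS = 0.75

A monopolist chooses Q where MR = MC. MR = 142 − 3Q; setting this equal to 133 + 1.5Q gives Q = 2 and P = 139.
CS = ½·(142 − 139)·2 = 3.
PS = P·Q − VC(Q) = 139·2 − (133·2 + ½·1.5·2²) = 9.
Share captured = PS/TS = 9/12 = 0.75.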